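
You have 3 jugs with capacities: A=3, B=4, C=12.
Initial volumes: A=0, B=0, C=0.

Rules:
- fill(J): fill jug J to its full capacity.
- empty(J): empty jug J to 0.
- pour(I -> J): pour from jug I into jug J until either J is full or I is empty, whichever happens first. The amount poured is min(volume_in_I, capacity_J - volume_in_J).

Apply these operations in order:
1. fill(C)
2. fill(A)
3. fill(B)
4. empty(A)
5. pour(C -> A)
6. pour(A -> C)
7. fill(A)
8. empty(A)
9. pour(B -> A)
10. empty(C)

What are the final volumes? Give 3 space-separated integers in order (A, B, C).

Step 1: fill(C) -> (A=0 B=0 C=12)
Step 2: fill(A) -> (A=3 B=0 C=12)
Step 3: fill(B) -> (A=3 B=4 C=12)
Step 4: empty(A) -> (A=0 B=4 C=12)
Step 5: pour(C -> A) -> (A=3 B=4 C=9)
Step 6: pour(A -> C) -> (A=0 B=4 C=12)
Step 7: fill(A) -> (A=3 B=4 C=12)
Step 8: empty(A) -> (A=0 B=4 C=12)
Step 9: pour(B -> A) -> (A=3 B=1 C=12)
Step 10: empty(C) -> (A=3 B=1 C=0)

Answer: 3 1 0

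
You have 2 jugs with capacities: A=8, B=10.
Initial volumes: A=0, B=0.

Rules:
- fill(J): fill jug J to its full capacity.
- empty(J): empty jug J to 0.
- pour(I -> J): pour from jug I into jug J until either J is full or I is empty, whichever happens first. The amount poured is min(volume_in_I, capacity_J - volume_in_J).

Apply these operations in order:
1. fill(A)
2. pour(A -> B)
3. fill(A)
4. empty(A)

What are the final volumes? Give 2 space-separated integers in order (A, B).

Step 1: fill(A) -> (A=8 B=0)
Step 2: pour(A -> B) -> (A=0 B=8)
Step 3: fill(A) -> (A=8 B=8)
Step 4: empty(A) -> (A=0 B=8)

Answer: 0 8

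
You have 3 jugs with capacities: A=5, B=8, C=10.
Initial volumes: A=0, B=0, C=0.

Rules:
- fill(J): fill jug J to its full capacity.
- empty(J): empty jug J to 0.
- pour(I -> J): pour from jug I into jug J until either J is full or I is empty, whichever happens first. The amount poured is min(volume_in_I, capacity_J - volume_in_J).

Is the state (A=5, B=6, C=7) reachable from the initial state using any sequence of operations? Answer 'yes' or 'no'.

BFS from (A=0, B=0, C=0):
  1. fill(C) -> (A=0 B=0 C=10)
  2. pour(C -> B) -> (A=0 B=8 C=2)
  3. pour(B -> A) -> (A=5 B=3 C=2)
  4. pour(A -> C) -> (A=0 B=3 C=7)
  5. pour(B -> A) -> (A=3 B=0 C=7)
  6. fill(B) -> (A=3 B=8 C=7)
  7. pour(B -> A) -> (A=5 B=6 C=7)
Target reached → yes.

Answer: yes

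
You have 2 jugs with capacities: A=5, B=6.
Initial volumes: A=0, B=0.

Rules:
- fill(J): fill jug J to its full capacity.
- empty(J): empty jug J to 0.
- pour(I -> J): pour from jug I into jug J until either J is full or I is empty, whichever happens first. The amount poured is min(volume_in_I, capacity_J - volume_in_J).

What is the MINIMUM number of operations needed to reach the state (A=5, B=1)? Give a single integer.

Answer: 2

Derivation:
BFS from (A=0, B=0). One shortest path:
  1. fill(B) -> (A=0 B=6)
  2. pour(B -> A) -> (A=5 B=1)
Reached target in 2 moves.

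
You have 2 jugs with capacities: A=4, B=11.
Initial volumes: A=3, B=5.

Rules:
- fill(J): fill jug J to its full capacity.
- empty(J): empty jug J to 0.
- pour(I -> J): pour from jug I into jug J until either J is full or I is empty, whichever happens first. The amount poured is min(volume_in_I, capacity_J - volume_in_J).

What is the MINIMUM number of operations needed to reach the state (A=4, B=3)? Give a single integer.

Answer: 3

Derivation:
BFS from (A=3, B=5). One shortest path:
  1. empty(B) -> (A=3 B=0)
  2. pour(A -> B) -> (A=0 B=3)
  3. fill(A) -> (A=4 B=3)
Reached target in 3 moves.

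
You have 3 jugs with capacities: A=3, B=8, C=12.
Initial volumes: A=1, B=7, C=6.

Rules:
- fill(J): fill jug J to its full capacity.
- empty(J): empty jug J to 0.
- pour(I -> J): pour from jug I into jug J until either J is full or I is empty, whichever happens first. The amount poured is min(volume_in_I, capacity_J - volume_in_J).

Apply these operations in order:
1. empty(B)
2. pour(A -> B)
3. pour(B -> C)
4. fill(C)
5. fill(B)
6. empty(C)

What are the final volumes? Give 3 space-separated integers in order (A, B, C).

Answer: 0 8 0

Derivation:
Step 1: empty(B) -> (A=1 B=0 C=6)
Step 2: pour(A -> B) -> (A=0 B=1 C=6)
Step 3: pour(B -> C) -> (A=0 B=0 C=7)
Step 4: fill(C) -> (A=0 B=0 C=12)
Step 5: fill(B) -> (A=0 B=8 C=12)
Step 6: empty(C) -> (A=0 B=8 C=0)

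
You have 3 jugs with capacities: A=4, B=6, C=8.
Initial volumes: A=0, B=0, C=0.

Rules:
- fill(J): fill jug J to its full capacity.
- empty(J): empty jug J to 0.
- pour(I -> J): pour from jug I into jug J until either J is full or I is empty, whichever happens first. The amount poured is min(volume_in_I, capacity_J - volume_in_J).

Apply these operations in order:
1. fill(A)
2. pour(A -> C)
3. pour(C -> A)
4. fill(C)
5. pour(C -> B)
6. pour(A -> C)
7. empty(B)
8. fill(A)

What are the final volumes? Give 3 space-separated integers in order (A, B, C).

Answer: 4 0 6

Derivation:
Step 1: fill(A) -> (A=4 B=0 C=0)
Step 2: pour(A -> C) -> (A=0 B=0 C=4)
Step 3: pour(C -> A) -> (A=4 B=0 C=0)
Step 4: fill(C) -> (A=4 B=0 C=8)
Step 5: pour(C -> B) -> (A=4 B=6 C=2)
Step 6: pour(A -> C) -> (A=0 B=6 C=6)
Step 7: empty(B) -> (A=0 B=0 C=6)
Step 8: fill(A) -> (A=4 B=0 C=6)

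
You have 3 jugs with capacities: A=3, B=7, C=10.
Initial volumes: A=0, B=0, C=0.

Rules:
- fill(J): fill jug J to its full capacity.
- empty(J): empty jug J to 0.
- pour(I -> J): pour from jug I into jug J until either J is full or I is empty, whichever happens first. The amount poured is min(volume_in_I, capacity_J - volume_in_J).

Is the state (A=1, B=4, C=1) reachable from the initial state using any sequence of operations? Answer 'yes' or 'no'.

BFS explored all 244 reachable states.
Reachable set includes: (0,0,0), (0,0,1), (0,0,2), (0,0,3), (0,0,4), (0,0,5), (0,0,6), (0,0,7), (0,0,8), (0,0,9), (0,0,10), (0,1,0) ...
Target (A=1, B=4, C=1) not in reachable set → no.

Answer: no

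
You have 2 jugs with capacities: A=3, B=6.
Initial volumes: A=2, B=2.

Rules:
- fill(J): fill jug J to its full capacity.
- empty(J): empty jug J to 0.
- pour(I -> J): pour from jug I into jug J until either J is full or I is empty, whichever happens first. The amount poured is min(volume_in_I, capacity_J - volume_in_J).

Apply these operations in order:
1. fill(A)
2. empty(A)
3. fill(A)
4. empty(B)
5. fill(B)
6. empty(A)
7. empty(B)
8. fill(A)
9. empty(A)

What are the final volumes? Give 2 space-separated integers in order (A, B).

Step 1: fill(A) -> (A=3 B=2)
Step 2: empty(A) -> (A=0 B=2)
Step 3: fill(A) -> (A=3 B=2)
Step 4: empty(B) -> (A=3 B=0)
Step 5: fill(B) -> (A=3 B=6)
Step 6: empty(A) -> (A=0 B=6)
Step 7: empty(B) -> (A=0 B=0)
Step 8: fill(A) -> (A=3 B=0)
Step 9: empty(A) -> (A=0 B=0)

Answer: 0 0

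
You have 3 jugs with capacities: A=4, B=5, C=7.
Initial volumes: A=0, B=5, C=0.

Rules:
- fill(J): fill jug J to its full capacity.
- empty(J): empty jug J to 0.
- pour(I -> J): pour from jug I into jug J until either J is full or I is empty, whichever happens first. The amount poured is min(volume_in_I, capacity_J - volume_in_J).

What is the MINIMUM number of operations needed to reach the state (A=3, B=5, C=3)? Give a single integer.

Answer: 6

Derivation:
BFS from (A=0, B=5, C=0). One shortest path:
  1. fill(A) -> (A=4 B=5 C=0)
  2. empty(B) -> (A=4 B=0 C=0)
  3. fill(C) -> (A=4 B=0 C=7)
  4. pour(A -> B) -> (A=0 B=4 C=7)
  5. pour(C -> A) -> (A=4 B=4 C=3)
  6. pour(A -> B) -> (A=3 B=5 C=3)
Reached target in 6 moves.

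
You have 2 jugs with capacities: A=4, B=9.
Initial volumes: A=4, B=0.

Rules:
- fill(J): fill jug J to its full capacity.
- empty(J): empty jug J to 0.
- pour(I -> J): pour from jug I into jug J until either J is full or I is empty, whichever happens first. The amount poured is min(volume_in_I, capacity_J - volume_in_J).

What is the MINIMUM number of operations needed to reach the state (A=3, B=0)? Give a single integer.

BFS from (A=4, B=0). One shortest path:
  1. pour(A -> B) -> (A=0 B=4)
  2. fill(A) -> (A=4 B=4)
  3. pour(A -> B) -> (A=0 B=8)
  4. fill(A) -> (A=4 B=8)
  5. pour(A -> B) -> (A=3 B=9)
  6. empty(B) -> (A=3 B=0)
Reached target in 6 moves.

Answer: 6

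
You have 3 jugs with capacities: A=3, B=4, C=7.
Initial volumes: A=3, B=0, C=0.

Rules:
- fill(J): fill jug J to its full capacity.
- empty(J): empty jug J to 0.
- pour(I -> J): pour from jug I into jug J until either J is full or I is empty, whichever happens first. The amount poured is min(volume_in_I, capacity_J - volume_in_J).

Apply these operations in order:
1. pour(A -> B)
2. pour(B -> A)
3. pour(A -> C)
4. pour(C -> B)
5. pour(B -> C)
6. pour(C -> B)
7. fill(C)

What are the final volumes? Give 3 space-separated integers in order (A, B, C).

Answer: 0 3 7

Derivation:
Step 1: pour(A -> B) -> (A=0 B=3 C=0)
Step 2: pour(B -> A) -> (A=3 B=0 C=0)
Step 3: pour(A -> C) -> (A=0 B=0 C=3)
Step 4: pour(C -> B) -> (A=0 B=3 C=0)
Step 5: pour(B -> C) -> (A=0 B=0 C=3)
Step 6: pour(C -> B) -> (A=0 B=3 C=0)
Step 7: fill(C) -> (A=0 B=3 C=7)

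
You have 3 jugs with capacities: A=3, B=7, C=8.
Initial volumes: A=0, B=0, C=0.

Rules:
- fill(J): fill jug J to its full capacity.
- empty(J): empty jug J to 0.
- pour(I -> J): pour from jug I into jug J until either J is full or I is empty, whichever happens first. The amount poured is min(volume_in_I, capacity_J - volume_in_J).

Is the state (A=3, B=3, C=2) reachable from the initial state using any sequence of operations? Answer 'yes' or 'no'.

Answer: yes

Derivation:
BFS from (A=0, B=0, C=0):
  1. fill(C) -> (A=0 B=0 C=8)
  2. pour(C -> A) -> (A=3 B=0 C=5)
  3. pour(A -> B) -> (A=0 B=3 C=5)
  4. pour(C -> A) -> (A=3 B=3 C=2)
Target reached → yes.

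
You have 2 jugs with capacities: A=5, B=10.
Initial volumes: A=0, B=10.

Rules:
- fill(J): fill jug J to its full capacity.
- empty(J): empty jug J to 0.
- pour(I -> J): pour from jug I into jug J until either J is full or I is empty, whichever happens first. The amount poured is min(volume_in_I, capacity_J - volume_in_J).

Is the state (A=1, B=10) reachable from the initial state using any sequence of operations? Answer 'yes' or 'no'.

Answer: no

Derivation:
BFS explored all 6 reachable states.
Reachable set includes: (0,0), (0,5), (0,10), (5,0), (5,5), (5,10)
Target (A=1, B=10) not in reachable set → no.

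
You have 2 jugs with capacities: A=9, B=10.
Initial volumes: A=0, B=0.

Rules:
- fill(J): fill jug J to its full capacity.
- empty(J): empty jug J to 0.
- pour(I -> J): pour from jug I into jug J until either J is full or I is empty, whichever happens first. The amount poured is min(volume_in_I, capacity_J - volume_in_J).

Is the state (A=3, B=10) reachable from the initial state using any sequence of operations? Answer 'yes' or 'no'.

Answer: yes

Derivation:
BFS from (A=0, B=0):
  1. fill(B) -> (A=0 B=10)
  2. pour(B -> A) -> (A=9 B=1)
  3. empty(A) -> (A=0 B=1)
  4. pour(B -> A) -> (A=1 B=0)
  5. fill(B) -> (A=1 B=10)
  6. pour(B -> A) -> (A=9 B=2)
  7. empty(A) -> (A=0 B=2)
  8. pour(B -> A) -> (A=2 B=0)
  9. fill(B) -> (A=2 B=10)
  10. pour(B -> A) -> (A=9 B=3)
  11. empty(A) -> (A=0 B=3)
  12. pour(B -> A) -> (A=3 B=0)
  13. fill(B) -> (A=3 B=10)
Target reached → yes.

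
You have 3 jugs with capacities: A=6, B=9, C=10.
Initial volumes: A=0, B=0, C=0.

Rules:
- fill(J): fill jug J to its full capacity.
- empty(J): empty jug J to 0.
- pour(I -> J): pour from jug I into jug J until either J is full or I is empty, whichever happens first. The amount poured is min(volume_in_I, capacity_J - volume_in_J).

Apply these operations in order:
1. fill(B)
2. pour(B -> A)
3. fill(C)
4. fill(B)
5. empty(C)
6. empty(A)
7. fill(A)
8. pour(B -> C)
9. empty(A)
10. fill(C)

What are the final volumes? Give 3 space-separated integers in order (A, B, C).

Answer: 0 0 10

Derivation:
Step 1: fill(B) -> (A=0 B=9 C=0)
Step 2: pour(B -> A) -> (A=6 B=3 C=0)
Step 3: fill(C) -> (A=6 B=3 C=10)
Step 4: fill(B) -> (A=6 B=9 C=10)
Step 5: empty(C) -> (A=6 B=9 C=0)
Step 6: empty(A) -> (A=0 B=9 C=0)
Step 7: fill(A) -> (A=6 B=9 C=0)
Step 8: pour(B -> C) -> (A=6 B=0 C=9)
Step 9: empty(A) -> (A=0 B=0 C=9)
Step 10: fill(C) -> (A=0 B=0 C=10)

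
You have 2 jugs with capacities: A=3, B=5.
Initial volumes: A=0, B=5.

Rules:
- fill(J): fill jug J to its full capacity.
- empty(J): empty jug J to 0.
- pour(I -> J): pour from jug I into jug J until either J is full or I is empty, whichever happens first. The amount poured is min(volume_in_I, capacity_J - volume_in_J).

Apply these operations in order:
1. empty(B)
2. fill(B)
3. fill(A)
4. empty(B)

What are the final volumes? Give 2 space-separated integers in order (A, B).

Step 1: empty(B) -> (A=0 B=0)
Step 2: fill(B) -> (A=0 B=5)
Step 3: fill(A) -> (A=3 B=5)
Step 4: empty(B) -> (A=3 B=0)

Answer: 3 0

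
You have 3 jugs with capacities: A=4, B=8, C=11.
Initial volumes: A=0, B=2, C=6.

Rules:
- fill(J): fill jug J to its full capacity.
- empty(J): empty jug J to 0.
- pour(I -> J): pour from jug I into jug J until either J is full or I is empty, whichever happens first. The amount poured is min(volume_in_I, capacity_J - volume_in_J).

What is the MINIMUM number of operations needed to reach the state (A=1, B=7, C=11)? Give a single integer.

BFS from (A=0, B=2, C=6). One shortest path:
  1. fill(A) -> (A=4 B=2 C=6)
  2. pour(A -> B) -> (A=0 B=6 C=6)
  3. pour(B -> C) -> (A=0 B=1 C=11)
  4. pour(C -> A) -> (A=4 B=1 C=7)
  5. empty(A) -> (A=0 B=1 C=7)
  6. pour(B -> A) -> (A=1 B=0 C=7)
  7. pour(C -> B) -> (A=1 B=7 C=0)
  8. fill(C) -> (A=1 B=7 C=11)
Reached target in 8 moves.

Answer: 8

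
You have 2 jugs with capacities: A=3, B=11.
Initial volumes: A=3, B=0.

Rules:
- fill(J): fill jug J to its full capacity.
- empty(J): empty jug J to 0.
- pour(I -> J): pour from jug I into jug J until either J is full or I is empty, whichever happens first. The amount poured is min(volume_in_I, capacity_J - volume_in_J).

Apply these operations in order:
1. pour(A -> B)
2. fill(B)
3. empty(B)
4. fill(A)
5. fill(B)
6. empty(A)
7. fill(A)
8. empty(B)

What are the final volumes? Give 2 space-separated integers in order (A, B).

Answer: 3 0

Derivation:
Step 1: pour(A -> B) -> (A=0 B=3)
Step 2: fill(B) -> (A=0 B=11)
Step 3: empty(B) -> (A=0 B=0)
Step 4: fill(A) -> (A=3 B=0)
Step 5: fill(B) -> (A=3 B=11)
Step 6: empty(A) -> (A=0 B=11)
Step 7: fill(A) -> (A=3 B=11)
Step 8: empty(B) -> (A=3 B=0)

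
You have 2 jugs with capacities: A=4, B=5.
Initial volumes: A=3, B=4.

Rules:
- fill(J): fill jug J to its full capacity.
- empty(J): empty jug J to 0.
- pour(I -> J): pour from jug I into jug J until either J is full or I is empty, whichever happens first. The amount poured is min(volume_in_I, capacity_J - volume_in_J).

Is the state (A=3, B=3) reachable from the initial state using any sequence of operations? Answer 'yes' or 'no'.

BFS explored all 19 reachable states.
Reachable set includes: (0,0), (0,1), (0,2), (0,3), (0,4), (0,5), (1,0), (1,5), (2,0), (2,5), (3,0), (3,4) ...
Target (A=3, B=3) not in reachable set → no.

Answer: no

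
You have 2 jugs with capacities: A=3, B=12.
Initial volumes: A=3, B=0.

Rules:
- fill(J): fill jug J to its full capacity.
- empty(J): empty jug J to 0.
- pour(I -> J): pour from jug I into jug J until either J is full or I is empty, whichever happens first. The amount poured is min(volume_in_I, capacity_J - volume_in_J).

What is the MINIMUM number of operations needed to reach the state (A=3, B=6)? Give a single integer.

Answer: 4

Derivation:
BFS from (A=3, B=0). One shortest path:
  1. pour(A -> B) -> (A=0 B=3)
  2. fill(A) -> (A=3 B=3)
  3. pour(A -> B) -> (A=0 B=6)
  4. fill(A) -> (A=3 B=6)
Reached target in 4 moves.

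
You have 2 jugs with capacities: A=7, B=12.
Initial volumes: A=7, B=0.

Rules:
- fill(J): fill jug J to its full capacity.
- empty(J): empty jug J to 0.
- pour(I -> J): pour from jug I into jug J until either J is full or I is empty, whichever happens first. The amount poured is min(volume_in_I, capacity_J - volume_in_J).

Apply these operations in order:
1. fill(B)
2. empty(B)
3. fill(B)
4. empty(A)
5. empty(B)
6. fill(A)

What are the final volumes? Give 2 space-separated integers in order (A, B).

Answer: 7 0

Derivation:
Step 1: fill(B) -> (A=7 B=12)
Step 2: empty(B) -> (A=7 B=0)
Step 3: fill(B) -> (A=7 B=12)
Step 4: empty(A) -> (A=0 B=12)
Step 5: empty(B) -> (A=0 B=0)
Step 6: fill(A) -> (A=7 B=0)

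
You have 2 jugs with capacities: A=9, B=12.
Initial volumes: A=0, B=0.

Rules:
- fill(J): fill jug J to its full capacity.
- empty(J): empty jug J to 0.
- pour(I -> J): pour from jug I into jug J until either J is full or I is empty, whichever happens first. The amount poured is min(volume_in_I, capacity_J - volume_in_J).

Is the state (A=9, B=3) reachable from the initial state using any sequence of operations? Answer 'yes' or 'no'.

BFS from (A=0, B=0):
  1. fill(B) -> (A=0 B=12)
  2. pour(B -> A) -> (A=9 B=3)
Target reached → yes.

Answer: yes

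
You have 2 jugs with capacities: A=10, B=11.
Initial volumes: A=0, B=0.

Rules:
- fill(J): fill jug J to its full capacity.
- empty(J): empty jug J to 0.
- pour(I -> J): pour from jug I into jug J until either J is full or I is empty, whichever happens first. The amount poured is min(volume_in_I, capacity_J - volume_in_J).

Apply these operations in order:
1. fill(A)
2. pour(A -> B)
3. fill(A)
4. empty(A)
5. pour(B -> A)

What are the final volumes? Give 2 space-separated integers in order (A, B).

Answer: 10 0

Derivation:
Step 1: fill(A) -> (A=10 B=0)
Step 2: pour(A -> B) -> (A=0 B=10)
Step 3: fill(A) -> (A=10 B=10)
Step 4: empty(A) -> (A=0 B=10)
Step 5: pour(B -> A) -> (A=10 B=0)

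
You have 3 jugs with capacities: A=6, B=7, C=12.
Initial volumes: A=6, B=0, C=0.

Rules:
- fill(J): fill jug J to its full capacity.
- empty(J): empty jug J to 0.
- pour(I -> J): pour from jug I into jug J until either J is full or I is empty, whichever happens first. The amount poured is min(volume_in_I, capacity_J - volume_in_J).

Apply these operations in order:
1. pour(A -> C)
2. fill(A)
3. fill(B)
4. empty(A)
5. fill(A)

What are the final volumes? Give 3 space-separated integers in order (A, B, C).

Step 1: pour(A -> C) -> (A=0 B=0 C=6)
Step 2: fill(A) -> (A=6 B=0 C=6)
Step 3: fill(B) -> (A=6 B=7 C=6)
Step 4: empty(A) -> (A=0 B=7 C=6)
Step 5: fill(A) -> (A=6 B=7 C=6)

Answer: 6 7 6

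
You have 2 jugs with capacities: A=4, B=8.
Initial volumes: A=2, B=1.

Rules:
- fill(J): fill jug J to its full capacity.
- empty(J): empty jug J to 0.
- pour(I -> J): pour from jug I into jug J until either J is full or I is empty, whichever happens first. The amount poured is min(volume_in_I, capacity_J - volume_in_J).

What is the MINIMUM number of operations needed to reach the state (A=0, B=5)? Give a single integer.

Answer: 2

Derivation:
BFS from (A=2, B=1). One shortest path:
  1. fill(A) -> (A=4 B=1)
  2. pour(A -> B) -> (A=0 B=5)
Reached target in 2 moves.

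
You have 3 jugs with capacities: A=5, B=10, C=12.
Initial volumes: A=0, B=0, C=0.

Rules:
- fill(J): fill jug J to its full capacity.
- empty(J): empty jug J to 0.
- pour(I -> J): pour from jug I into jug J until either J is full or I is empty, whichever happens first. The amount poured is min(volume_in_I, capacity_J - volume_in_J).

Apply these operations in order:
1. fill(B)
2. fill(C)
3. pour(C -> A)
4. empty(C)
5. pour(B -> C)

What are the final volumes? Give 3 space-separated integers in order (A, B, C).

Answer: 5 0 10

Derivation:
Step 1: fill(B) -> (A=0 B=10 C=0)
Step 2: fill(C) -> (A=0 B=10 C=12)
Step 3: pour(C -> A) -> (A=5 B=10 C=7)
Step 4: empty(C) -> (A=5 B=10 C=0)
Step 5: pour(B -> C) -> (A=5 B=0 C=10)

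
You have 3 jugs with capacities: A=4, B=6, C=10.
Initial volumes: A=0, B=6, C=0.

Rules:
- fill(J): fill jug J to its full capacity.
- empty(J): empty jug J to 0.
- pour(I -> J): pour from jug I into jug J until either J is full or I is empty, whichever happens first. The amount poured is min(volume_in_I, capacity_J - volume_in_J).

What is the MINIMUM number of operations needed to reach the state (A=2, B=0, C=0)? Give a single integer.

Answer: 3

Derivation:
BFS from (A=0, B=6, C=0). One shortest path:
  1. pour(B -> A) -> (A=4 B=2 C=0)
  2. empty(A) -> (A=0 B=2 C=0)
  3. pour(B -> A) -> (A=2 B=0 C=0)
Reached target in 3 moves.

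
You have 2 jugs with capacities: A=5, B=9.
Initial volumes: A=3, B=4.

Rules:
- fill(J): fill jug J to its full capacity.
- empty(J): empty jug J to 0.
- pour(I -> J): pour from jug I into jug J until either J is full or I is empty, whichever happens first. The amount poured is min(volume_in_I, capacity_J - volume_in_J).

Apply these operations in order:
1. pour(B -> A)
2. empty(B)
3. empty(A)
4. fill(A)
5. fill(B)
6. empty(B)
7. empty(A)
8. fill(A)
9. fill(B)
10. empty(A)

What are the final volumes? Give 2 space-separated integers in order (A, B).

Answer: 0 9

Derivation:
Step 1: pour(B -> A) -> (A=5 B=2)
Step 2: empty(B) -> (A=5 B=0)
Step 3: empty(A) -> (A=0 B=0)
Step 4: fill(A) -> (A=5 B=0)
Step 5: fill(B) -> (A=5 B=9)
Step 6: empty(B) -> (A=5 B=0)
Step 7: empty(A) -> (A=0 B=0)
Step 8: fill(A) -> (A=5 B=0)
Step 9: fill(B) -> (A=5 B=9)
Step 10: empty(A) -> (A=0 B=9)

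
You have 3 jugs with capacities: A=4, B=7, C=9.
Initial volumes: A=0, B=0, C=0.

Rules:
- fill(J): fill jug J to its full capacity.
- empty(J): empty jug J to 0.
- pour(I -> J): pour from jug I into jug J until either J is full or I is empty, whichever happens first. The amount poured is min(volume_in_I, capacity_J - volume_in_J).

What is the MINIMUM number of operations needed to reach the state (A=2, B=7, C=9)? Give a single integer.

Answer: 4

Derivation:
BFS from (A=0, B=0, C=0). One shortest path:
  1. fill(C) -> (A=0 B=0 C=9)
  2. pour(C -> B) -> (A=0 B=7 C=2)
  3. pour(C -> A) -> (A=2 B=7 C=0)
  4. fill(C) -> (A=2 B=7 C=9)
Reached target in 4 moves.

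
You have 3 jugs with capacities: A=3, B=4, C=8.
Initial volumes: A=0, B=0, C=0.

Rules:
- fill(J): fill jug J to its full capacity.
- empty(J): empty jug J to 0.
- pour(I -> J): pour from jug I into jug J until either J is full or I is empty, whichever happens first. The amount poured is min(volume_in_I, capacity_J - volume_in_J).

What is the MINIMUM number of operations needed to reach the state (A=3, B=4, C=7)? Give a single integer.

Answer: 5

Derivation:
BFS from (A=0, B=0, C=0). One shortest path:
  1. fill(A) -> (A=3 B=0 C=0)
  2. fill(C) -> (A=3 B=0 C=8)
  3. pour(A -> B) -> (A=0 B=3 C=8)
  4. fill(A) -> (A=3 B=3 C=8)
  5. pour(C -> B) -> (A=3 B=4 C=7)
Reached target in 5 moves.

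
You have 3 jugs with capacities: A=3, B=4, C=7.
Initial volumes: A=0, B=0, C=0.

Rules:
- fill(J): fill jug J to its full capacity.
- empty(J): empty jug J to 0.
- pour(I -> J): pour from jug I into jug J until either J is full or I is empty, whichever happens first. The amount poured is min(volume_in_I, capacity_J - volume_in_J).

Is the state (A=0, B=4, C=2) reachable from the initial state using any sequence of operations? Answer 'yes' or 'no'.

Answer: yes

Derivation:
BFS from (A=0, B=0, C=0):
  1. fill(A) -> (A=3 B=0 C=0)
  2. pour(A -> B) -> (A=0 B=3 C=0)
  3. fill(A) -> (A=3 B=3 C=0)
  4. pour(A -> B) -> (A=2 B=4 C=0)
  5. pour(A -> C) -> (A=0 B=4 C=2)
Target reached → yes.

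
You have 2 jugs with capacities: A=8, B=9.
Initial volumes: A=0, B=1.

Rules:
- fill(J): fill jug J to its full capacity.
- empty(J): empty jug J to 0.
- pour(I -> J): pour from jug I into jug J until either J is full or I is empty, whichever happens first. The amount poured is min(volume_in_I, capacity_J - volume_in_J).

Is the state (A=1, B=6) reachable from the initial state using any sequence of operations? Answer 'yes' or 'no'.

Answer: no

Derivation:
BFS explored all 34 reachable states.
Reachable set includes: (0,0), (0,1), (0,2), (0,3), (0,4), (0,5), (0,6), (0,7), (0,8), (0,9), (1,0), (1,9) ...
Target (A=1, B=6) not in reachable set → no.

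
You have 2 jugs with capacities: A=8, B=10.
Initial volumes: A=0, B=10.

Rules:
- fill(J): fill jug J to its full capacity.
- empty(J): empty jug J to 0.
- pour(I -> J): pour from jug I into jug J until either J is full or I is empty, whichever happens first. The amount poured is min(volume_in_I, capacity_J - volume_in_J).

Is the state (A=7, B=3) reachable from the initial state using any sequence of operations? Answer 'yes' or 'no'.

Answer: no

Derivation:
BFS explored all 18 reachable states.
Reachable set includes: (0,0), (0,2), (0,4), (0,6), (0,8), (0,10), (2,0), (2,10), (4,0), (4,10), (6,0), (6,10) ...
Target (A=7, B=3) not in reachable set → no.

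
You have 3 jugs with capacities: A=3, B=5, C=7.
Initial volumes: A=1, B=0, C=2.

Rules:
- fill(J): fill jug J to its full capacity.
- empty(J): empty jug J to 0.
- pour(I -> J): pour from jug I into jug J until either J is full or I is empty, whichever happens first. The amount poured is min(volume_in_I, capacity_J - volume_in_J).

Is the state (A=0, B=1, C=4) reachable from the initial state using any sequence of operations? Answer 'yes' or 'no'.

Answer: yes

Derivation:
BFS from (A=1, B=0, C=2):
  1. fill(C) -> (A=1 B=0 C=7)
  2. pour(A -> B) -> (A=0 B=1 C=7)
  3. pour(C -> A) -> (A=3 B=1 C=4)
  4. empty(A) -> (A=0 B=1 C=4)
Target reached → yes.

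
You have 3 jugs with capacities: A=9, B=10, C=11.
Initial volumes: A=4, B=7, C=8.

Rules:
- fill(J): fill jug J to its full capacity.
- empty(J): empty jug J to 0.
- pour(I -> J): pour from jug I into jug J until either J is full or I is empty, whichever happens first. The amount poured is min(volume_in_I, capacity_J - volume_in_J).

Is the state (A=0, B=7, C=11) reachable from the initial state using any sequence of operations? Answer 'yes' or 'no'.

Answer: yes

Derivation:
BFS from (A=4, B=7, C=8):
  1. empty(A) -> (A=0 B=7 C=8)
  2. fill(C) -> (A=0 B=7 C=11)
Target reached → yes.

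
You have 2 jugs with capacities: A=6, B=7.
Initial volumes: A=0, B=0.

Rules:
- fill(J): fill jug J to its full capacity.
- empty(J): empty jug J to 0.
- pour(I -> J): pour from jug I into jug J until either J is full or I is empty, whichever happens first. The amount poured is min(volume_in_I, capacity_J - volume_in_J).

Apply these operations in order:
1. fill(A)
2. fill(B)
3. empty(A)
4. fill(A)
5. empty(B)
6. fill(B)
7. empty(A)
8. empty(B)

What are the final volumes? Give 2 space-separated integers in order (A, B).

Answer: 0 0

Derivation:
Step 1: fill(A) -> (A=6 B=0)
Step 2: fill(B) -> (A=6 B=7)
Step 3: empty(A) -> (A=0 B=7)
Step 4: fill(A) -> (A=6 B=7)
Step 5: empty(B) -> (A=6 B=0)
Step 6: fill(B) -> (A=6 B=7)
Step 7: empty(A) -> (A=0 B=7)
Step 8: empty(B) -> (A=0 B=0)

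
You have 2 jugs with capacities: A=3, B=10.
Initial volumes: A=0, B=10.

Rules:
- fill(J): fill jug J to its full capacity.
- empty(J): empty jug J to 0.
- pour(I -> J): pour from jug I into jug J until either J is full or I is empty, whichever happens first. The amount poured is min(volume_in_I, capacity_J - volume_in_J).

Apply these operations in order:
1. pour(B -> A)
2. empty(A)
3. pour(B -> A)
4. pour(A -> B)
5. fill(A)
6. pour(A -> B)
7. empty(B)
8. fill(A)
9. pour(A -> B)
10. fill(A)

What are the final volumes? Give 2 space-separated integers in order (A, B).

Step 1: pour(B -> A) -> (A=3 B=7)
Step 2: empty(A) -> (A=0 B=7)
Step 3: pour(B -> A) -> (A=3 B=4)
Step 4: pour(A -> B) -> (A=0 B=7)
Step 5: fill(A) -> (A=3 B=7)
Step 6: pour(A -> B) -> (A=0 B=10)
Step 7: empty(B) -> (A=0 B=0)
Step 8: fill(A) -> (A=3 B=0)
Step 9: pour(A -> B) -> (A=0 B=3)
Step 10: fill(A) -> (A=3 B=3)

Answer: 3 3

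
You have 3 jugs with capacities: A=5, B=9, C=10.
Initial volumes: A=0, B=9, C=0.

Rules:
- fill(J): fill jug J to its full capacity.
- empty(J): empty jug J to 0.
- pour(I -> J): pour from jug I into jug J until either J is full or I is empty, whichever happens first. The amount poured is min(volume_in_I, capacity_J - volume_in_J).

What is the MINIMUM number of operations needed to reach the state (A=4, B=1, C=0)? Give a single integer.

Answer: 6

Derivation:
BFS from (A=0, B=9, C=0). One shortest path:
  1. fill(A) -> (A=5 B=9 C=0)
  2. pour(B -> C) -> (A=5 B=0 C=9)
  3. pour(A -> C) -> (A=4 B=0 C=10)
  4. pour(C -> B) -> (A=4 B=9 C=1)
  5. empty(B) -> (A=4 B=0 C=1)
  6. pour(C -> B) -> (A=4 B=1 C=0)
Reached target in 6 moves.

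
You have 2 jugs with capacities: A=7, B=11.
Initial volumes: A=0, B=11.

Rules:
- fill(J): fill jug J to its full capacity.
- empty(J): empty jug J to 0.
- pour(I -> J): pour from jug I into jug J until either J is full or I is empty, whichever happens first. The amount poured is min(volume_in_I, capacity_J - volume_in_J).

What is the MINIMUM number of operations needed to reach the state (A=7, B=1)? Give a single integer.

Answer: 7

Derivation:
BFS from (A=0, B=11). One shortest path:
  1. pour(B -> A) -> (A=7 B=4)
  2. empty(A) -> (A=0 B=4)
  3. pour(B -> A) -> (A=4 B=0)
  4. fill(B) -> (A=4 B=11)
  5. pour(B -> A) -> (A=7 B=8)
  6. empty(A) -> (A=0 B=8)
  7. pour(B -> A) -> (A=7 B=1)
Reached target in 7 moves.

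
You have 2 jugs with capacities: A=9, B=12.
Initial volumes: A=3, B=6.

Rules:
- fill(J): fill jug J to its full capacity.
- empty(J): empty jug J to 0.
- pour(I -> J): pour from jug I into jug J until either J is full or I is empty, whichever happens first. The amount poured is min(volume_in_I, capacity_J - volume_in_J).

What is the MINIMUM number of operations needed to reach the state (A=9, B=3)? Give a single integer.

Answer: 3

Derivation:
BFS from (A=3, B=6). One shortest path:
  1. empty(A) -> (A=0 B=6)
  2. fill(B) -> (A=0 B=12)
  3. pour(B -> A) -> (A=9 B=3)
Reached target in 3 moves.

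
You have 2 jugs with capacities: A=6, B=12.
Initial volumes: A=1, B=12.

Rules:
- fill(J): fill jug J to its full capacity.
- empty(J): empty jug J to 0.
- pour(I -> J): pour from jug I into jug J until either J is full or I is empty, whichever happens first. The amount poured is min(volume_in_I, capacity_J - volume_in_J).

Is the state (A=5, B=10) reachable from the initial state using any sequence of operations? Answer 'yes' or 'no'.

Answer: no

Derivation:
BFS explored all 12 reachable states.
Reachable set includes: (0,0), (0,1), (0,6), (0,7), (0,12), (1,0), (1,12), (6,0), (6,1), (6,6), (6,7), (6,12)
Target (A=5, B=10) not in reachable set → no.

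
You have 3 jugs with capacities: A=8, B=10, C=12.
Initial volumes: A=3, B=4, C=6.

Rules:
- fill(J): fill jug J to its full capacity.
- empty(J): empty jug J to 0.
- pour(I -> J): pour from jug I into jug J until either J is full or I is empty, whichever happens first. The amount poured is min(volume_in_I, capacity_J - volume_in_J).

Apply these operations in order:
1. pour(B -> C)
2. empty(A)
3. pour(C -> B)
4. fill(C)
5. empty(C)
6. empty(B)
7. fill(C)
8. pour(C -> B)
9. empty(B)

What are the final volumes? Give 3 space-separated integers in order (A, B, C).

Answer: 0 0 2

Derivation:
Step 1: pour(B -> C) -> (A=3 B=0 C=10)
Step 2: empty(A) -> (A=0 B=0 C=10)
Step 3: pour(C -> B) -> (A=0 B=10 C=0)
Step 4: fill(C) -> (A=0 B=10 C=12)
Step 5: empty(C) -> (A=0 B=10 C=0)
Step 6: empty(B) -> (A=0 B=0 C=0)
Step 7: fill(C) -> (A=0 B=0 C=12)
Step 8: pour(C -> B) -> (A=0 B=10 C=2)
Step 9: empty(B) -> (A=0 B=0 C=2)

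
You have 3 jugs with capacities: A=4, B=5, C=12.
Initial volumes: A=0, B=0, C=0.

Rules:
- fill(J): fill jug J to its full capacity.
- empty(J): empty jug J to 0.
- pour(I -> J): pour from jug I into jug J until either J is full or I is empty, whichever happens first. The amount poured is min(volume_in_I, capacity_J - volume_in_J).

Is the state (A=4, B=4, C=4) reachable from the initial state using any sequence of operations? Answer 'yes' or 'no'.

BFS from (A=0, B=0, C=0):
  1. fill(C) -> (A=0 B=0 C=12)
  2. pour(C -> A) -> (A=4 B=0 C=8)
  3. pour(A -> B) -> (A=0 B=4 C=8)
  4. pour(C -> A) -> (A=4 B=4 C=4)
Target reached → yes.

Answer: yes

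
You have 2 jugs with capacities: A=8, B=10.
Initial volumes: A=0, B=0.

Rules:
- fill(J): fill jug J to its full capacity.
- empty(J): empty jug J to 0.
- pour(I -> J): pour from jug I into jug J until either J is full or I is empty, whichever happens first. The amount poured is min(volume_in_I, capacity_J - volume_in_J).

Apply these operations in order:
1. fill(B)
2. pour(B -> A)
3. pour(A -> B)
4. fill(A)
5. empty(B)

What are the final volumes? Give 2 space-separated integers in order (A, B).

Answer: 8 0

Derivation:
Step 1: fill(B) -> (A=0 B=10)
Step 2: pour(B -> A) -> (A=8 B=2)
Step 3: pour(A -> B) -> (A=0 B=10)
Step 4: fill(A) -> (A=8 B=10)
Step 5: empty(B) -> (A=8 B=0)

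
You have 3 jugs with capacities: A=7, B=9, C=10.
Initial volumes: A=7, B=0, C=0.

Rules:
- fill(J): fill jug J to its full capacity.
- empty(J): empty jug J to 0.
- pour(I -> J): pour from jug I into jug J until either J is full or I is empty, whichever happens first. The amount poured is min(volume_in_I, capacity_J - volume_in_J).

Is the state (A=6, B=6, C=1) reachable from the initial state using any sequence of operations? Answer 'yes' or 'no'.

Answer: no

Derivation:
BFS explored all 448 reachable states.
Reachable set includes: (0,0,0), (0,0,1), (0,0,2), (0,0,3), (0,0,4), (0,0,5), (0,0,6), (0,0,7), (0,0,8), (0,0,9), (0,0,10), (0,1,0) ...
Target (A=6, B=6, C=1) not in reachable set → no.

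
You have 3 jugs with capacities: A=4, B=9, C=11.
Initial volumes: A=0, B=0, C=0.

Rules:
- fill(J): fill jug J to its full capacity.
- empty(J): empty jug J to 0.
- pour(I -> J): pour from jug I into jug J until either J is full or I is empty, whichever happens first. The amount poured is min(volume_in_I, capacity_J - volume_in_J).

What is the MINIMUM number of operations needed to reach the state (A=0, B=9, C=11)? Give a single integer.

Answer: 2

Derivation:
BFS from (A=0, B=0, C=0). One shortest path:
  1. fill(B) -> (A=0 B=9 C=0)
  2. fill(C) -> (A=0 B=9 C=11)
Reached target in 2 moves.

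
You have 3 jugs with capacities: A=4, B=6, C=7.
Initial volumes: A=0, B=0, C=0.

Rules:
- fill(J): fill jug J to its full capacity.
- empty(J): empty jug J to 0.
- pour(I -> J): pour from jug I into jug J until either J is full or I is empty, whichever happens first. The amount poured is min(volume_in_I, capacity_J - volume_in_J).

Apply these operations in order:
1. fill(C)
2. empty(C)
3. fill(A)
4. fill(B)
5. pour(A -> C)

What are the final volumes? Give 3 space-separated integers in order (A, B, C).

Answer: 0 6 4

Derivation:
Step 1: fill(C) -> (A=0 B=0 C=7)
Step 2: empty(C) -> (A=0 B=0 C=0)
Step 3: fill(A) -> (A=4 B=0 C=0)
Step 4: fill(B) -> (A=4 B=6 C=0)
Step 5: pour(A -> C) -> (A=0 B=6 C=4)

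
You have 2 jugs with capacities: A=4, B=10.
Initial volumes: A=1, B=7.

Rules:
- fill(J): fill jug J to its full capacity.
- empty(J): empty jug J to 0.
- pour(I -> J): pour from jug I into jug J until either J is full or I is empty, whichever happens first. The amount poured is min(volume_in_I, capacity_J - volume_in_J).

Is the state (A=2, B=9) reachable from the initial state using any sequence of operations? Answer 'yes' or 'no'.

Answer: no

Derivation:
BFS explored all 29 reachable states.
Reachable set includes: (0,0), (0,1), (0,2), (0,3), (0,4), (0,5), (0,6), (0,7), (0,8), (0,9), (0,10), (1,0) ...
Target (A=2, B=9) not in reachable set → no.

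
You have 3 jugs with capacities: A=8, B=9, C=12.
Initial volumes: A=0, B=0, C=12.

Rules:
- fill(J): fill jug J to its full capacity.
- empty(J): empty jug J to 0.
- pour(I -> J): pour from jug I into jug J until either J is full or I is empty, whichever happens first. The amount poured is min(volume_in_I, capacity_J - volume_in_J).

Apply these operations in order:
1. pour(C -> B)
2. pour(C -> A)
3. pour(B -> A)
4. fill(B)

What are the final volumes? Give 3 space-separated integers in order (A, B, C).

Step 1: pour(C -> B) -> (A=0 B=9 C=3)
Step 2: pour(C -> A) -> (A=3 B=9 C=0)
Step 3: pour(B -> A) -> (A=8 B=4 C=0)
Step 4: fill(B) -> (A=8 B=9 C=0)

Answer: 8 9 0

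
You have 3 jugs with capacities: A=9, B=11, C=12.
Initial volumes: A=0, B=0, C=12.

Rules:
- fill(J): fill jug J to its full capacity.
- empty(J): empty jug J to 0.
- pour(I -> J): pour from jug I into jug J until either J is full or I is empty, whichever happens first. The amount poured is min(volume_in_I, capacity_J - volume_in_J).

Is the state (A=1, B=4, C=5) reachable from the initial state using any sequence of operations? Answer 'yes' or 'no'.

Answer: no

Derivation:
BFS explored all 680 reachable states.
Reachable set includes: (0,0,0), (0,0,1), (0,0,2), (0,0,3), (0,0,4), (0,0,5), (0,0,6), (0,0,7), (0,0,8), (0,0,9), (0,0,10), (0,0,11) ...
Target (A=1, B=4, C=5) not in reachable set → no.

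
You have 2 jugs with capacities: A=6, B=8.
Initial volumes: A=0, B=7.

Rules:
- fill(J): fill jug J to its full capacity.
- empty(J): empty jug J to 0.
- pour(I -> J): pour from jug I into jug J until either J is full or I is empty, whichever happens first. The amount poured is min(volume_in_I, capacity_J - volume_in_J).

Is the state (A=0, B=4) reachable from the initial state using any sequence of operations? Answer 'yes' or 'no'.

BFS from (A=0, B=7):
  1. fill(A) -> (A=6 B=7)
  2. empty(B) -> (A=6 B=0)
  3. pour(A -> B) -> (A=0 B=6)
  4. fill(A) -> (A=6 B=6)
  5. pour(A -> B) -> (A=4 B=8)
  6. empty(B) -> (A=4 B=0)
  7. pour(A -> B) -> (A=0 B=4)
Target reached → yes.

Answer: yes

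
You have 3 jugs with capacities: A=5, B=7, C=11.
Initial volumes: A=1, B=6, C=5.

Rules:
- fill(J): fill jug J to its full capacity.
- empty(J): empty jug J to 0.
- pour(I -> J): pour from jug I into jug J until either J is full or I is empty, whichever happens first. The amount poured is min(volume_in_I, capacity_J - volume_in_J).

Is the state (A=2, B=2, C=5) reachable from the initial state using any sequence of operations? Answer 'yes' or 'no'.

Answer: no

Derivation:
BFS explored all 337 reachable states.
Reachable set includes: (0,0,0), (0,0,1), (0,0,2), (0,0,3), (0,0,4), (0,0,5), (0,0,6), (0,0,7), (0,0,8), (0,0,9), (0,0,10), (0,0,11) ...
Target (A=2, B=2, C=5) not in reachable set → no.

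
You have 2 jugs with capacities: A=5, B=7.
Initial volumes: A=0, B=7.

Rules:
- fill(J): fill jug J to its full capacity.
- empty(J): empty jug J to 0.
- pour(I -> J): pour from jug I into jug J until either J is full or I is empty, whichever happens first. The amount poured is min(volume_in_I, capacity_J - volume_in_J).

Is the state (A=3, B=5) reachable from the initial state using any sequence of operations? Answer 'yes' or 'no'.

Answer: no

Derivation:
BFS explored all 24 reachable states.
Reachable set includes: (0,0), (0,1), (0,2), (0,3), (0,4), (0,5), (0,6), (0,7), (1,0), (1,7), (2,0), (2,7) ...
Target (A=3, B=5) not in reachable set → no.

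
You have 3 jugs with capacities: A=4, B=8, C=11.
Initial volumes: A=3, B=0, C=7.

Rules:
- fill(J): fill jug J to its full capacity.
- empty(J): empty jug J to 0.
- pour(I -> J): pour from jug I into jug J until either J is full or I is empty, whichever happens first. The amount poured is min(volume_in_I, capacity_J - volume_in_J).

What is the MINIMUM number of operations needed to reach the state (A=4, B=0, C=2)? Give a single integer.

Answer: 3

Derivation:
BFS from (A=3, B=0, C=7). One shortest path:
  1. pour(C -> A) -> (A=4 B=0 C=6)
  2. empty(A) -> (A=0 B=0 C=6)
  3. pour(C -> A) -> (A=4 B=0 C=2)
Reached target in 3 moves.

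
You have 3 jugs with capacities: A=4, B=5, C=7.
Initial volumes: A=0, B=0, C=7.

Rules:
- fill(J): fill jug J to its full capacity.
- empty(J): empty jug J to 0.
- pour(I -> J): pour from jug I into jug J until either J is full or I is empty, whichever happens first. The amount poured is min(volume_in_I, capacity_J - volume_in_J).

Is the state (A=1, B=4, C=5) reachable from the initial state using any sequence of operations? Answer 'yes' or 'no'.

Answer: no

Derivation:
BFS explored all 168 reachable states.
Reachable set includes: (0,0,0), (0,0,1), (0,0,2), (0,0,3), (0,0,4), (0,0,5), (0,0,6), (0,0,7), (0,1,0), (0,1,1), (0,1,2), (0,1,3) ...
Target (A=1, B=4, C=5) not in reachable set → no.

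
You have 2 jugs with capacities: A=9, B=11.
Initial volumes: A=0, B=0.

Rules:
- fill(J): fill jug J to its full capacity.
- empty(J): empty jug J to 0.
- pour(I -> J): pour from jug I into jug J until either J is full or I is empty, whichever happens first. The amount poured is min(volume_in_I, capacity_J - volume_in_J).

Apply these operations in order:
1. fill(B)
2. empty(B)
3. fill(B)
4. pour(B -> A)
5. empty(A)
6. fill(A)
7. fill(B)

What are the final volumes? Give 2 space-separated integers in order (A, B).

Answer: 9 11

Derivation:
Step 1: fill(B) -> (A=0 B=11)
Step 2: empty(B) -> (A=0 B=0)
Step 3: fill(B) -> (A=0 B=11)
Step 4: pour(B -> A) -> (A=9 B=2)
Step 5: empty(A) -> (A=0 B=2)
Step 6: fill(A) -> (A=9 B=2)
Step 7: fill(B) -> (A=9 B=11)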